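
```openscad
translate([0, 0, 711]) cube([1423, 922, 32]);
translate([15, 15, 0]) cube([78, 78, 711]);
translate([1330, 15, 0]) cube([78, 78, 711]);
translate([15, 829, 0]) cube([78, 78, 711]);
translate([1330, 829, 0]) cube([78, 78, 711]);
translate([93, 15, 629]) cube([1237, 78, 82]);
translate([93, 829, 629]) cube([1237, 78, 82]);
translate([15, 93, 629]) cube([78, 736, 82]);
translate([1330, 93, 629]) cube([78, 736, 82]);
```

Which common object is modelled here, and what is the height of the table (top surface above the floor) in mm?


A table. The table height is 743 mm.

A 1423×922×32 slab sits at z = 711 on four 78 mm square posts — a table. The top surface is at 711 + 32 = 743 mm.


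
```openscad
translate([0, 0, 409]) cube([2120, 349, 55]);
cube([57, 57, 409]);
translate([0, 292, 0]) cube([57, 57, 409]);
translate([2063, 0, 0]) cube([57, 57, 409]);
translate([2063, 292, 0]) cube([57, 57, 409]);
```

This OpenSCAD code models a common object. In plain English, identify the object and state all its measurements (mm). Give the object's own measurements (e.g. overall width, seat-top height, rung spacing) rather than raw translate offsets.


A bench: a 2120×349 mm seat slab, 55 mm thick, top at z = 464 mm, on four 57×57 mm square legs flush with the seat corners and standing on z = 0.


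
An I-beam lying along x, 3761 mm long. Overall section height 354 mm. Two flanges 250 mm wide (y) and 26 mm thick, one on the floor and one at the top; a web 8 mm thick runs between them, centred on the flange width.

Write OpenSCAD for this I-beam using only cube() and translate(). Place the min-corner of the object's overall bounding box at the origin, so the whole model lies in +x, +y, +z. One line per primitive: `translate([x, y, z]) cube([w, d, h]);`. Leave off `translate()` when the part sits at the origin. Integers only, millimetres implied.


cube([3761, 250, 26]);
translate([0, 121, 26]) cube([3761, 8, 302]);
translate([0, 0, 328]) cube([3761, 250, 26]);


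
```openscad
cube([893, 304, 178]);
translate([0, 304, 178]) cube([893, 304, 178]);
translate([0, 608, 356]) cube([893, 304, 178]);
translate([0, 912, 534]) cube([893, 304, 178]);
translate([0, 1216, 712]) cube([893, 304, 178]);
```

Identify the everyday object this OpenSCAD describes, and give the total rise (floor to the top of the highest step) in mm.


A staircase. The total rise is 890 mm.

5 identical blocks, each offset up and back from the previous — a staircase. Each step is 178 mm tall and there are 5 of them, so the total rise is 5 × 178 = 890 mm.


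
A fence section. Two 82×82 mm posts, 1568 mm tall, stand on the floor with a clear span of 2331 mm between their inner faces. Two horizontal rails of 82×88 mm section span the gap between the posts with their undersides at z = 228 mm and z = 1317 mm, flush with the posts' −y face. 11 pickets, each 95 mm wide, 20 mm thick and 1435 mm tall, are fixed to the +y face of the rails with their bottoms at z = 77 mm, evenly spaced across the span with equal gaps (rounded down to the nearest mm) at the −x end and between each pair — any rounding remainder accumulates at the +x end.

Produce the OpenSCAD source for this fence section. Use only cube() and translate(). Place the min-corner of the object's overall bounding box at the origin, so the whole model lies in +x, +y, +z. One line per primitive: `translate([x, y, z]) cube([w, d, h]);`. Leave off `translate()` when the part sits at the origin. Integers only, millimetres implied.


cube([82, 82, 1568]);
translate([2413, 0, 0]) cube([82, 82, 1568]);
translate([82, 0, 228]) cube([2331, 82, 88]);
translate([82, 0, 1317]) cube([2331, 82, 88]);
translate([189, 82, 77]) cube([95, 20, 1435]);
translate([391, 82, 77]) cube([95, 20, 1435]);
translate([593, 82, 77]) cube([95, 20, 1435]);
translate([795, 82, 77]) cube([95, 20, 1435]);
translate([997, 82, 77]) cube([95, 20, 1435]);
translate([1199, 82, 77]) cube([95, 20, 1435]);
translate([1401, 82, 77]) cube([95, 20, 1435]);
translate([1603, 82, 77]) cube([95, 20, 1435]);
translate([1805, 82, 77]) cube([95, 20, 1435]);
translate([2007, 82, 77]) cube([95, 20, 1435]);
translate([2209, 82, 77]) cube([95, 20, 1435]);


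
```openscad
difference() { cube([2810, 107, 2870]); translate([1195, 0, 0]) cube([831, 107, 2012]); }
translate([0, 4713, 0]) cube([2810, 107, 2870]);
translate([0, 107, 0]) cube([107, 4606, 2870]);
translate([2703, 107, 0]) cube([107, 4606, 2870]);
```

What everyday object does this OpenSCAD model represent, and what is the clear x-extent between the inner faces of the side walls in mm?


A single room. The interior width is 2596 mm.

Four walls enclosing a rectangle with a door in the front wall — a room. Outside width 2810 minus two 107 mm walls gives 2596 mm.


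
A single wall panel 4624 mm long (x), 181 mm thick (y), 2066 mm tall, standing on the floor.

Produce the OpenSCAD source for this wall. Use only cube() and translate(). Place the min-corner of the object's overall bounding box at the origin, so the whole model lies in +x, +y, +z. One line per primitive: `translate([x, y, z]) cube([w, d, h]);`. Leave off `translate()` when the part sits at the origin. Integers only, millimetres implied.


cube([4624, 181, 2066]);


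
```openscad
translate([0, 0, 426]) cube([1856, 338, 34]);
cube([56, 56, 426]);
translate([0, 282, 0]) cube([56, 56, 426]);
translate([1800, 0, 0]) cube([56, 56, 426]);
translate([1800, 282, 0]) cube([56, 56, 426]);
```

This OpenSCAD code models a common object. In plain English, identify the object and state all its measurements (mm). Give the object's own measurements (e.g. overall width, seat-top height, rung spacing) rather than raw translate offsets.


A bench: a 1856×338 mm seat slab, 34 mm thick, top at z = 460 mm, on four 56×56 mm square legs flush with the seat corners and standing on z = 0.


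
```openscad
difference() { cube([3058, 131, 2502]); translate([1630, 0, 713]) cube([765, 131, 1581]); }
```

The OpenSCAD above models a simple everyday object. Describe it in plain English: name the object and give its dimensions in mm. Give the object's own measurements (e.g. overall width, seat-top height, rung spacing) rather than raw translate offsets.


A wall 3058 mm long (x), 131 mm thick (y), 2502 mm tall, with a rectangular window opening cut through it. The opening is 765 mm wide and 1581 mm tall; its sill is at z = 713 mm and its near (−x) edge is 1630 mm from the wall's −x end. The opening passes through the full wall thickness.


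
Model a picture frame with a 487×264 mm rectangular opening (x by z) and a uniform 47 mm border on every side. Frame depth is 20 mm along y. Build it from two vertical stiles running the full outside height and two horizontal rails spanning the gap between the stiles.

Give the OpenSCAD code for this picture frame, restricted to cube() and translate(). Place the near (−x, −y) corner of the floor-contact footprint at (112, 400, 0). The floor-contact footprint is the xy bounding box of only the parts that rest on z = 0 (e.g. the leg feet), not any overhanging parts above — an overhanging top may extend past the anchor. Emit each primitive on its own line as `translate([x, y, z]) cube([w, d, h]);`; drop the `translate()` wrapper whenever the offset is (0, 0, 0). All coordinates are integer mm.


translate([112, 400, 0]) cube([47, 20, 358]);
translate([646, 400, 0]) cube([47, 20, 358]);
translate([159, 400, 0]) cube([487, 20, 47]);
translate([159, 400, 311]) cube([487, 20, 47]);


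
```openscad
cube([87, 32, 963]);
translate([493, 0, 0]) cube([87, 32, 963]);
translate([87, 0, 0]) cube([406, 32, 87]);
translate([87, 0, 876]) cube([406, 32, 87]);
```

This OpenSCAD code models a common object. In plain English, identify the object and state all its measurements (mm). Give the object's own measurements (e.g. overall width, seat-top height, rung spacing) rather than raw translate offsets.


A rectangular picture frame lying in the x–z plane (depth along y). The opening is 406 mm wide (x) by 789 mm tall (z), surrounded by a border 87 mm wide on all four sides. The frame is 32 mm deep and is made of two full-height vertical stiles with two horizontal rails fitted between them.


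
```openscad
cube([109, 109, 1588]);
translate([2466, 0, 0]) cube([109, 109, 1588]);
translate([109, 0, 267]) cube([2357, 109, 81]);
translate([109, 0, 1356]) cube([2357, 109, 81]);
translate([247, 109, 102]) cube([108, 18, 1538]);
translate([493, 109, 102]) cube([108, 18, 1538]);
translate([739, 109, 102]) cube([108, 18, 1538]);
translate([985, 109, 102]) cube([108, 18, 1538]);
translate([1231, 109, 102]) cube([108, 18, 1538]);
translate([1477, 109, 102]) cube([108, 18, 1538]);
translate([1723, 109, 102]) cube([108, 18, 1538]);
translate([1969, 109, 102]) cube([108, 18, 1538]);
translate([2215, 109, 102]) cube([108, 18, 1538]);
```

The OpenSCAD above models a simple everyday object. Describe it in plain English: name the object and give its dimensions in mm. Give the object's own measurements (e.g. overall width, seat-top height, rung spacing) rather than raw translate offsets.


A fence section. Two 109×109 mm posts, 1588 mm tall, stand on the floor with a clear span of 2357 mm between their inner faces. Two horizontal rails of 109×81 mm section span the gap between the posts with their undersides at z = 267 mm and z = 1356 mm, flush with the posts' −y face. 9 pickets, each 108 mm wide, 18 mm thick and 1538 mm tall, are fixed to the +y face of the rails with their bottoms at z = 102 mm, spaced across the span with a 138 mm gap after the −x post and between neighbouring pickets, with 143 mm left before the +x post.


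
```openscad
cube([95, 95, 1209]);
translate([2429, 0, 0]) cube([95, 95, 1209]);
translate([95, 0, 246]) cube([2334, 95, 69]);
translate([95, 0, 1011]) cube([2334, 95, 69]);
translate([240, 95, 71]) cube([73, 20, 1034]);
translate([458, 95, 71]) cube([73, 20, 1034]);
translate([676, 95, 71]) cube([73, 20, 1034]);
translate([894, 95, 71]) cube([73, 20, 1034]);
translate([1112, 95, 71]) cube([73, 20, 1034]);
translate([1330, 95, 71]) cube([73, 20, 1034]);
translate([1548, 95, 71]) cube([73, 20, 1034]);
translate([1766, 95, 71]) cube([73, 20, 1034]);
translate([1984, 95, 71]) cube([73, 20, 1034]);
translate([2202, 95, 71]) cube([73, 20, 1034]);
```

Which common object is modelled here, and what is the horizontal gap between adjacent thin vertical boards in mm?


A fence section. The picket gap is 145 mm.

Two posts, two rails, 10 pickets — a fence section. Span 2334 mm holds 10 pickets of 73 mm with 11 equal gaps: ⌊(2334 − 10·73) / 11⌋ = 145 mm.


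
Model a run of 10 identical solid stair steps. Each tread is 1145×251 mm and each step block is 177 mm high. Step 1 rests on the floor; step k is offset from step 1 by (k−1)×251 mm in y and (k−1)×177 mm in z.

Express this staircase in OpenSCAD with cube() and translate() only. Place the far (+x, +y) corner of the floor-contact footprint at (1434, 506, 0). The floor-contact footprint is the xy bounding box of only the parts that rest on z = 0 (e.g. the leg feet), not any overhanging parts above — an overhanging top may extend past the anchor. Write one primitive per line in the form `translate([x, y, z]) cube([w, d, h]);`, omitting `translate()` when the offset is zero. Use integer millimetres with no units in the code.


translate([289, 255, 0]) cube([1145, 251, 177]);
translate([289, 506, 177]) cube([1145, 251, 177]);
translate([289, 757, 354]) cube([1145, 251, 177]);
translate([289, 1008, 531]) cube([1145, 251, 177]);
translate([289, 1259, 708]) cube([1145, 251, 177]);
translate([289, 1510, 885]) cube([1145, 251, 177]);
translate([289, 1761, 1062]) cube([1145, 251, 177]);
translate([289, 2012, 1239]) cube([1145, 251, 177]);
translate([289, 2263, 1416]) cube([1145, 251, 177]);
translate([289, 2514, 1593]) cube([1145, 251, 177]);


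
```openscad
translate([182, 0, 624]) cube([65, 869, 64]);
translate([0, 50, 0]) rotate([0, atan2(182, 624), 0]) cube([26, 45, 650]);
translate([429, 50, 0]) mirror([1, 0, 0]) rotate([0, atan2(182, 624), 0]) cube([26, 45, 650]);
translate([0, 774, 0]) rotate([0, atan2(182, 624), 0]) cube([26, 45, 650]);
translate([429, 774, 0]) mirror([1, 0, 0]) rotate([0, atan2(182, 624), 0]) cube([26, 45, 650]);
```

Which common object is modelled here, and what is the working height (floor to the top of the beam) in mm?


A sawhorse. The overall height is 688 mm.

A beam across two mirrored pairs of raked legs — a sawhorse. The beam's underside is at z = 624 (matching the legs' vertical rise in atan2(182, 624)) and the beam is 64 mm tall, so its top is at 624 + 64 = 688 mm. The raked legs top out at the beam's underside, so that is the highest point.


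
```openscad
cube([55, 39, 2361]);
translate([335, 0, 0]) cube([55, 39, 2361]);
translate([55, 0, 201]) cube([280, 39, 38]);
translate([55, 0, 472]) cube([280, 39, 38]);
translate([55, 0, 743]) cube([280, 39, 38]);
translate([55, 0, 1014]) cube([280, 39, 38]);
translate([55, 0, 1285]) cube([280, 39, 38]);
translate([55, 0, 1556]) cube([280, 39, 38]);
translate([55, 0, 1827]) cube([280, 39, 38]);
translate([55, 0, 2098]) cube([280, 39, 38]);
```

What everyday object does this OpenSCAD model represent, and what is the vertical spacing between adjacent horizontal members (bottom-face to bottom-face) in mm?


A ladder. The rung spacing is 271 mm.

Two tall 55×39 posts with 8 short bars between them — a ladder. Adjacent rungs sit at z = 201 and z = 472, so the spacing is 472 − 201 = 271 mm.


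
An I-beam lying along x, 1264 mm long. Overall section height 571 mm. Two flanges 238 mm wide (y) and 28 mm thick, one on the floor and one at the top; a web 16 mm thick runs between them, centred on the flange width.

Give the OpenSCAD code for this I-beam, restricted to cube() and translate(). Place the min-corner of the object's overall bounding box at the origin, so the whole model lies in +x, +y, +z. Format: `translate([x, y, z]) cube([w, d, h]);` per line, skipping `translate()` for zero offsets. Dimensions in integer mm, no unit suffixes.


cube([1264, 238, 28]);
translate([0, 111, 28]) cube([1264, 16, 515]);
translate([0, 0, 543]) cube([1264, 238, 28]);


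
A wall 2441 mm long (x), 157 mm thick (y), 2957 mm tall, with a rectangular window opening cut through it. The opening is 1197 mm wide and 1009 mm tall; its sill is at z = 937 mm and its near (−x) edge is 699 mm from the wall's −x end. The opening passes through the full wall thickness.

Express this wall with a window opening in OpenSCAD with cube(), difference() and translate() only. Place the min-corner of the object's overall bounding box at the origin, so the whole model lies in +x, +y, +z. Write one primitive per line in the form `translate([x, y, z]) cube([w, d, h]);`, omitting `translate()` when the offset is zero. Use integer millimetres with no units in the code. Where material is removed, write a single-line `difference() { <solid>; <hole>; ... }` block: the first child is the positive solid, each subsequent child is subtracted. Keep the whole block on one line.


difference() { cube([2441, 157, 2957]); translate([699, 0, 937]) cube([1197, 157, 1009]); }


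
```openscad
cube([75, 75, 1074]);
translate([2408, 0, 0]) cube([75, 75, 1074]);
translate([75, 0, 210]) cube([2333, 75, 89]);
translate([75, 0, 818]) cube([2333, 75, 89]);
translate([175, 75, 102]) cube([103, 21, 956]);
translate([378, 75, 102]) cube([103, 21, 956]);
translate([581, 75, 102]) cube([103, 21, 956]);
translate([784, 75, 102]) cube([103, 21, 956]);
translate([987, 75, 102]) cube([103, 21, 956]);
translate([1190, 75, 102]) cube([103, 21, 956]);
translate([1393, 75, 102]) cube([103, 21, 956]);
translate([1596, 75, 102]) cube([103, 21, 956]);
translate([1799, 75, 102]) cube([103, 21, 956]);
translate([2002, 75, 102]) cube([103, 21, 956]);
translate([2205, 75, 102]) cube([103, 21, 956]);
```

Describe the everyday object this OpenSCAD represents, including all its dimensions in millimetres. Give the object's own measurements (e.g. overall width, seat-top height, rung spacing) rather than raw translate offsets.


A fence section. Two 75×75 mm posts, 1074 mm tall, stand on the floor with a clear span of 2333 mm between their inner faces. Two horizontal rails of 75×89 mm section span the gap between the posts with their undersides at z = 210 mm and z = 818 mm, flush with the posts' −y face. 11 pickets, each 103 mm wide, 21 mm thick and 956 mm tall, are fixed to the +y face of the rails with their bottoms at z = 102 mm, spaced across the span with a 100 mm gap after the −x post and between neighbouring pickets and before the +x post.


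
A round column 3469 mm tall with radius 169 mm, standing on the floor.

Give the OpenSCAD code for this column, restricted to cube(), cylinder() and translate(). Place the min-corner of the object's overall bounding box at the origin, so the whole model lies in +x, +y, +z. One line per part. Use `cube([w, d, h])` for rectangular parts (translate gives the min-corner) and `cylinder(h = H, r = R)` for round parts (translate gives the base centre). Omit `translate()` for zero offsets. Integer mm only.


translate([169, 169, 0]) cylinder(h = 3469, r = 169);


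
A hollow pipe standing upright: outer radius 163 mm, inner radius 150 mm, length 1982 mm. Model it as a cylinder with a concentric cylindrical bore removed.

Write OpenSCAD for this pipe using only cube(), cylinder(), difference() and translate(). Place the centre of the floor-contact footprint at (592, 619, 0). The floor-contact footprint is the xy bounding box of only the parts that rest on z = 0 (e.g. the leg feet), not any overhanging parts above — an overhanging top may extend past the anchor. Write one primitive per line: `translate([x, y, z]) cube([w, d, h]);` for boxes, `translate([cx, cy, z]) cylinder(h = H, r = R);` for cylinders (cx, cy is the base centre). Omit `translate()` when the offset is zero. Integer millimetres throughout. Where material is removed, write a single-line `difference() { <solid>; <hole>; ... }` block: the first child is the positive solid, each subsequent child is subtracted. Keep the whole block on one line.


difference() { translate([592, 619, 0]) cylinder(h = 1982, r = 163); translate([592, 619, 0]) cylinder(h = 1982, r = 150); }


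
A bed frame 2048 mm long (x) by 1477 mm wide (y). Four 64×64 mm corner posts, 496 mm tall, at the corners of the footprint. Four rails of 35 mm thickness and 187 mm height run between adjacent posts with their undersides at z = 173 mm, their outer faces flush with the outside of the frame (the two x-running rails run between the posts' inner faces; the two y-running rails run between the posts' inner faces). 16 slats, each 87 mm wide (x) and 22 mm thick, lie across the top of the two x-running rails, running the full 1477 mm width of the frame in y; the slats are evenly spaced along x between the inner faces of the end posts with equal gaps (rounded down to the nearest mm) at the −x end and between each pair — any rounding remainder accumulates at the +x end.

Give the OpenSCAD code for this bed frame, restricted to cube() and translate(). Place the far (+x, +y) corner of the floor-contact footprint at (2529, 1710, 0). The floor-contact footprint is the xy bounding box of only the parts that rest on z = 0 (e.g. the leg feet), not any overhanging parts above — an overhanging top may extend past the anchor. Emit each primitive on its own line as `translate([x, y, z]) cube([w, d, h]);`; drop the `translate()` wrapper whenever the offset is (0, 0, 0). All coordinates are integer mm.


translate([481, 233, 0]) cube([64, 64, 496]);
translate([481, 1646, 0]) cube([64, 64, 496]);
translate([2465, 233, 0]) cube([64, 64, 496]);
translate([2465, 1646, 0]) cube([64, 64, 496]);
translate([545, 233, 173]) cube([1920, 35, 187]);
translate([545, 1675, 173]) cube([1920, 35, 187]);
translate([481, 297, 173]) cube([35, 1349, 187]);
translate([2494, 297, 173]) cube([35, 1349, 187]);
translate([576, 233, 360]) cube([87, 1477, 22]);
translate([694, 233, 360]) cube([87, 1477, 22]);
translate([812, 233, 360]) cube([87, 1477, 22]);
translate([930, 233, 360]) cube([87, 1477, 22]);
translate([1048, 233, 360]) cube([87, 1477, 22]);
translate([1166, 233, 360]) cube([87, 1477, 22]);
translate([1284, 233, 360]) cube([87, 1477, 22]);
translate([1402, 233, 360]) cube([87, 1477, 22]);
translate([1520, 233, 360]) cube([87, 1477, 22]);
translate([1638, 233, 360]) cube([87, 1477, 22]);
translate([1756, 233, 360]) cube([87, 1477, 22]);
translate([1874, 233, 360]) cube([87, 1477, 22]);
translate([1992, 233, 360]) cube([87, 1477, 22]);
translate([2110, 233, 360]) cube([87, 1477, 22]);
translate([2228, 233, 360]) cube([87, 1477, 22]);
translate([2346, 233, 360]) cube([87, 1477, 22]);


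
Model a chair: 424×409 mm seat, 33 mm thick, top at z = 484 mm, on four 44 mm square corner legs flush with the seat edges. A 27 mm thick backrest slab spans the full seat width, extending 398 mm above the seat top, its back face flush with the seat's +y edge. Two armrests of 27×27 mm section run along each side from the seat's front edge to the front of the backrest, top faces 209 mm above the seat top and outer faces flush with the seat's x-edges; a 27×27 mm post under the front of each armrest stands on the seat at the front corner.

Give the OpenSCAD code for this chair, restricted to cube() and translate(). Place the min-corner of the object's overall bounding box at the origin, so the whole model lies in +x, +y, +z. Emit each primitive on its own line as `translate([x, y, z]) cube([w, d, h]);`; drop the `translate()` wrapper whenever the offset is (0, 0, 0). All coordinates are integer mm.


translate([0, 0, 451]) cube([424, 409, 33]);
cube([44, 44, 451]);
translate([380, 0, 0]) cube([44, 44, 451]);
translate([0, 365, 0]) cube([44, 44, 451]);
translate([380, 365, 0]) cube([44, 44, 451]);
translate([0, 382, 484]) cube([424, 27, 398]);
translate([0, 0, 666]) cube([27, 382, 27]);
translate([397, 0, 666]) cube([27, 382, 27]);
translate([0, 0, 484]) cube([27, 27, 182]);
translate([397, 0, 484]) cube([27, 27, 182]);


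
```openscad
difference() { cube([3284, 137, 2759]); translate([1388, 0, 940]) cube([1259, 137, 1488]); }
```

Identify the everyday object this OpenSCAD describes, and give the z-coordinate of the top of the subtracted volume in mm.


A wall with a window opening. The window head height is 2428 mm.

A wall with a rectangular opening subtracted — a window. Sill at z = 940, opening 1488 mm tall, so the head is at 940 + 1488 = 2428 mm.


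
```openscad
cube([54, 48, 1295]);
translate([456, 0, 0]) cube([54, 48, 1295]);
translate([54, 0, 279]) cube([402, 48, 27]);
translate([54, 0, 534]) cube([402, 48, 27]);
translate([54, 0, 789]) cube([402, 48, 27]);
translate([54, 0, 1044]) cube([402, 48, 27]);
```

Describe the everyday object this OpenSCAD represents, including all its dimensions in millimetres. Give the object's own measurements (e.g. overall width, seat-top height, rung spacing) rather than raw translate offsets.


A straight ladder. Two 54×48 mm vertical rails, 1295 mm tall, stand 510 mm apart (outside-to-outside) with their front faces coplanar on the −y side. 4 rungs, each 48 mm deep and 27 mm tall, span between the inner faces of the rails, front faces flush with the rails. The lowest rung's underside is at z = 279 mm and rungs are spaced 255 mm apart (underside to underside).


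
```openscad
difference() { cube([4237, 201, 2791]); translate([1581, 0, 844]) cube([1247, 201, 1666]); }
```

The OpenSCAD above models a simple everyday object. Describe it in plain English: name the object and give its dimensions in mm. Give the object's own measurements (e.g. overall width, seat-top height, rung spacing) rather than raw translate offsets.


A wall 4237 mm long (x), 201 mm thick (y), 2791 mm tall, with a rectangular window opening cut through it. The opening is 1247 mm wide and 1666 mm tall; its sill is at z = 844 mm and its near (−x) edge is 1581 mm from the wall's −x end. The opening passes through the full wall thickness.


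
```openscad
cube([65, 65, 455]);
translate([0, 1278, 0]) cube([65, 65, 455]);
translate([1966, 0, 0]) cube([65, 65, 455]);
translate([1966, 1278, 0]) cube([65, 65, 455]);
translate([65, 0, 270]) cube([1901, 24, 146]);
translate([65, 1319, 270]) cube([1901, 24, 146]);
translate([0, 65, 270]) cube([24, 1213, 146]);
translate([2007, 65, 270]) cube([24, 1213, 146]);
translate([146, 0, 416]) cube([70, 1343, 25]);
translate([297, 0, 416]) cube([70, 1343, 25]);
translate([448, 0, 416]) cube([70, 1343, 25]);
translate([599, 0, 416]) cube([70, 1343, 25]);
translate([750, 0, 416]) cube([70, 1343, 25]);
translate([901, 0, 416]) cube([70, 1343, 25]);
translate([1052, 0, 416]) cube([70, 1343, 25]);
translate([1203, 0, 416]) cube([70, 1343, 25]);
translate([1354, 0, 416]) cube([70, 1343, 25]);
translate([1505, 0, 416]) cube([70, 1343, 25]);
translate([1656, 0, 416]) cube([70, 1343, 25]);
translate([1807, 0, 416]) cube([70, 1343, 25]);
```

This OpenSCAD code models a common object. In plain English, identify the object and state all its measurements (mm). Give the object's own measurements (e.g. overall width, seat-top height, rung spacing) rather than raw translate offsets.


A bed frame 2031 mm long (x) by 1343 mm wide (y). Four 65×65 mm corner posts, 455 mm tall, at the corners of the footprint. Four rails of 24 mm thickness and 146 mm height run between adjacent posts with their undersides at z = 270 mm, their outer faces flush with the outside of the frame (the two x-running rails run between the posts' inner faces; the two y-running rails run between the posts' inner faces). 12 slats, each 70 mm wide (x) and 25 mm thick, lie across the top of the two x-running rails, running the full 1343 mm width of the frame in y; along x they sit between the end posts with a 81 mm gap after the −x posts and between neighbouring slats, leaving 89 mm before the +x posts.


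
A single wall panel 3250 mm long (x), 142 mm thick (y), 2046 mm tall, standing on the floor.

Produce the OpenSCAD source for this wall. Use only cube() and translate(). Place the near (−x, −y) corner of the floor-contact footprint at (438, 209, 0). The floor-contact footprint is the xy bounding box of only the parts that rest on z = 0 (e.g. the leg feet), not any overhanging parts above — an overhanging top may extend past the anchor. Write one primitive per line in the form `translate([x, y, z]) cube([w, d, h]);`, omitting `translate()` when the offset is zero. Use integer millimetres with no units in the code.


translate([438, 209, 0]) cube([3250, 142, 2046]);


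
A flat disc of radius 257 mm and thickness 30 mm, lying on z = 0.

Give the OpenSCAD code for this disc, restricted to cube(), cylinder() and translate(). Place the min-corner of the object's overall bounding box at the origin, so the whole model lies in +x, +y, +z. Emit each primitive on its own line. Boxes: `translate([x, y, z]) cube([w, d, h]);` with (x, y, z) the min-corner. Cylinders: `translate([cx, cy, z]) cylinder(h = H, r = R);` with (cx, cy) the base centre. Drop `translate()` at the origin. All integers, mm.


translate([257, 257, 0]) cylinder(h = 30, r = 257);


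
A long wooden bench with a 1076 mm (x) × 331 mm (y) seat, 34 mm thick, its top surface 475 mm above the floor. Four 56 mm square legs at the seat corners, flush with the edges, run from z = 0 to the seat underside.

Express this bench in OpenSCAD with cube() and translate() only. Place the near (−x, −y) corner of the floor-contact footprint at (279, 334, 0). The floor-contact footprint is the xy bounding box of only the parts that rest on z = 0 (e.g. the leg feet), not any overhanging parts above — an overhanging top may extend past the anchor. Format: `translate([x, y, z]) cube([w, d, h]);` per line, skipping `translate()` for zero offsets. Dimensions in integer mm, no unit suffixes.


translate([279, 334, 441]) cube([1076, 331, 34]);
translate([279, 334, 0]) cube([56, 56, 441]);
translate([279, 609, 0]) cube([56, 56, 441]);
translate([1299, 334, 0]) cube([56, 56, 441]);
translate([1299, 609, 0]) cube([56, 56, 441]);


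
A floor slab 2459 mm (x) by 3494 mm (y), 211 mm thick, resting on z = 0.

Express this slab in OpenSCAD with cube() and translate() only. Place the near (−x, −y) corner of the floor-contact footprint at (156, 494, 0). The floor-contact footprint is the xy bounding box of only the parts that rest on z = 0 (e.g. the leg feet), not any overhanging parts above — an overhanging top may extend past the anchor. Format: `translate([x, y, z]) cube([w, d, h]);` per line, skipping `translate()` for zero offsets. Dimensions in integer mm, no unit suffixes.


translate([156, 494, 0]) cube([2459, 3494, 211]);


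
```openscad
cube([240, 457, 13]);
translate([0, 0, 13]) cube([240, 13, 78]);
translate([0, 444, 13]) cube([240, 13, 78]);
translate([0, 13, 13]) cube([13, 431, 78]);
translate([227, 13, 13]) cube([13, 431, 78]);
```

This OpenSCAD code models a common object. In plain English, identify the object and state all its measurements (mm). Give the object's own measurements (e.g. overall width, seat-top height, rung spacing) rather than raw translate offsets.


An open-topped rectangular box: outside dimensions 240×457×91 mm, with a uniform wall and base thickness of 13 mm. The base is a full 240×457 slab on the floor; four walls sit on top of the base. The front and back walls (the −y and +y sides) span the full width; the two side walls fit between them.


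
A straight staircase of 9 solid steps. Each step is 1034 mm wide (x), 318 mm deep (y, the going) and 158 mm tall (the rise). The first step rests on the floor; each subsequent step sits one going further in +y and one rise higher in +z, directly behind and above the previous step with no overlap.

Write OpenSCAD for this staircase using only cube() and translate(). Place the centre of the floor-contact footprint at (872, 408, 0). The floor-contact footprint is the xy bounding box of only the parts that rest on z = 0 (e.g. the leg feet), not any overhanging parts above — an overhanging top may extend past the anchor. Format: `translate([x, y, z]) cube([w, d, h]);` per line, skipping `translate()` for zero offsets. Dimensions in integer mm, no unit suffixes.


translate([355, 249, 0]) cube([1034, 318, 158]);
translate([355, 567, 158]) cube([1034, 318, 158]);
translate([355, 885, 316]) cube([1034, 318, 158]);
translate([355, 1203, 474]) cube([1034, 318, 158]);
translate([355, 1521, 632]) cube([1034, 318, 158]);
translate([355, 1839, 790]) cube([1034, 318, 158]);
translate([355, 2157, 948]) cube([1034, 318, 158]);
translate([355, 2475, 1106]) cube([1034, 318, 158]);
translate([355, 2793, 1264]) cube([1034, 318, 158]);


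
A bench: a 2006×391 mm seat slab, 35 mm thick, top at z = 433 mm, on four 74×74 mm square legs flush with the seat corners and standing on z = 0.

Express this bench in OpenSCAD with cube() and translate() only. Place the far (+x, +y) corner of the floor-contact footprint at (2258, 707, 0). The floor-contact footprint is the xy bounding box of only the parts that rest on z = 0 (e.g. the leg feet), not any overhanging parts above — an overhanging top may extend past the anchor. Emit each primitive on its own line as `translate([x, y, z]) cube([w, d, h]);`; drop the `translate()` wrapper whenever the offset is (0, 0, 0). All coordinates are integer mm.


translate([252, 316, 398]) cube([2006, 391, 35]);
translate([252, 316, 0]) cube([74, 74, 398]);
translate([252, 633, 0]) cube([74, 74, 398]);
translate([2184, 316, 0]) cube([74, 74, 398]);
translate([2184, 633, 0]) cube([74, 74, 398]);


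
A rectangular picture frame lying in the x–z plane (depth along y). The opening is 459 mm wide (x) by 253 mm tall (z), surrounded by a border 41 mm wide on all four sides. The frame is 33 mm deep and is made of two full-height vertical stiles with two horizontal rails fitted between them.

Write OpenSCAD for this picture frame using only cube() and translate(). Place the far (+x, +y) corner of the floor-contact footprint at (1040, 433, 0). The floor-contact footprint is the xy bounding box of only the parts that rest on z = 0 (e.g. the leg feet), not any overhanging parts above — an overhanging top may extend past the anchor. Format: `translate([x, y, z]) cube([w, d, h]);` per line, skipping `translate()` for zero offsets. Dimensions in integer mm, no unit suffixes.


translate([499, 400, 0]) cube([41, 33, 335]);
translate([999, 400, 0]) cube([41, 33, 335]);
translate([540, 400, 0]) cube([459, 33, 41]);
translate([540, 400, 294]) cube([459, 33, 41]);


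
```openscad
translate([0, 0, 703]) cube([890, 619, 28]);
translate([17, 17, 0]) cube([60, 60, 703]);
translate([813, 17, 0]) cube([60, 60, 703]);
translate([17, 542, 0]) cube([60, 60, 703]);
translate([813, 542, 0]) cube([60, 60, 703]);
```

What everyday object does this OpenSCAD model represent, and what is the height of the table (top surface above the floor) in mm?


A table. The table height is 731 mm.

A 890×619×28 slab sits at z = 703 on four 60 mm square posts — a table. The top surface is at 703 + 28 = 731 mm.


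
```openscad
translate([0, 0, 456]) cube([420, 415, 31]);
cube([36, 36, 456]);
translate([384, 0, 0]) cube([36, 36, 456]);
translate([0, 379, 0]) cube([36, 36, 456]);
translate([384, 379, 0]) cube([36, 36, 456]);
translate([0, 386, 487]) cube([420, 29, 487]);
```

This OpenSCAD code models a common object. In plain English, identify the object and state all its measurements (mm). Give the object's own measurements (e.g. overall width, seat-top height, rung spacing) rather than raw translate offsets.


A chair. The seat is a 420×415×31 mm slab with its top at z = 487 mm, on four 36×36 mm corner legs (flush with the seat edges, standing on z = 0). A flat backrest 29 mm thick, 487 mm tall, spans the full seat width and rises from the seat top along its +y edge, rear face flush with the rear of the seat.


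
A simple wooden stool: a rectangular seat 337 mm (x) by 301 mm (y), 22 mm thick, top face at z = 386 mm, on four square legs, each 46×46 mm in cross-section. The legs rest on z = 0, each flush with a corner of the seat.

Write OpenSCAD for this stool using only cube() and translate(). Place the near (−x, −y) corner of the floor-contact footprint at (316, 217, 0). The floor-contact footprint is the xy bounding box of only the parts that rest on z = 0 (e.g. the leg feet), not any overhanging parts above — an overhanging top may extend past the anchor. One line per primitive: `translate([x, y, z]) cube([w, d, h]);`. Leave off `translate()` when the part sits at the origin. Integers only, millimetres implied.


// leg_h = 386 - 22 = 364
translate([316, 217, 364]) cube([337, 301, 22]);
translate([316, 217, 0]) cube([46, 46, 364]);
translate([607, 217, 0]) cube([46, 46, 364]);
translate([316, 472, 0]) cube([46, 46, 364]);
translate([607, 472, 0]) cube([46, 46, 364]);


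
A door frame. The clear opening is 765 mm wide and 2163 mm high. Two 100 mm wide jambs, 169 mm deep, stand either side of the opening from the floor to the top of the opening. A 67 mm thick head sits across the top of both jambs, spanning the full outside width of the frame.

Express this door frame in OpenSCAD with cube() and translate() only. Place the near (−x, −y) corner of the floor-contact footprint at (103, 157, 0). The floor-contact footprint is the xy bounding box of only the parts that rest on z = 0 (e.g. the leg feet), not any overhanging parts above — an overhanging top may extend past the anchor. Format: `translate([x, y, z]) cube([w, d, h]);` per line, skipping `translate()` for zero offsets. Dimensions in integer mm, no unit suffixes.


translate([103, 157, 0]) cube([100, 169, 2163]);
translate([968, 157, 0]) cube([100, 169, 2163]);
translate([103, 157, 2163]) cube([965, 169, 67]);


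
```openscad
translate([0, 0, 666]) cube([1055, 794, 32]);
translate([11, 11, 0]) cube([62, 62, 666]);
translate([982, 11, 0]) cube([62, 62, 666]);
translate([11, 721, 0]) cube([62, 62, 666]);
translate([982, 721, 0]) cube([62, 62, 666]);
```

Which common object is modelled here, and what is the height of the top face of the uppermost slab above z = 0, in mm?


A table. The table height is 698 mm.

A 1055×794×32 slab sits at z = 666 on four 62 mm square posts — a table. The top surface is at 666 + 32 = 698 mm.


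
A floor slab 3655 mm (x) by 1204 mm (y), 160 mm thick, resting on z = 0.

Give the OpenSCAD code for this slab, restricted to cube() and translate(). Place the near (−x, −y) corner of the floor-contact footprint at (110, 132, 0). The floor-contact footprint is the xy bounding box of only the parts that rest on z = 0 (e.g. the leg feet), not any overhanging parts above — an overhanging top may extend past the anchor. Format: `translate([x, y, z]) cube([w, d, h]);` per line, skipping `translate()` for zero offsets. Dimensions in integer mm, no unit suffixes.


translate([110, 132, 0]) cube([3655, 1204, 160]);


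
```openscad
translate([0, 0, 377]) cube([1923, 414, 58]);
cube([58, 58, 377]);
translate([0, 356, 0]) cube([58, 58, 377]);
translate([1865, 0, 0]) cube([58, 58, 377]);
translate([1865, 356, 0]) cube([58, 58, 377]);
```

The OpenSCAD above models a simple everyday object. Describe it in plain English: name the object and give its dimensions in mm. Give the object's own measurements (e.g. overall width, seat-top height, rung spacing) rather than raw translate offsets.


A bench: a 1923×414 mm seat slab, 58 mm thick, top at z = 435 mm, on four 58×58 mm square legs flush with the seat corners and standing on z = 0.


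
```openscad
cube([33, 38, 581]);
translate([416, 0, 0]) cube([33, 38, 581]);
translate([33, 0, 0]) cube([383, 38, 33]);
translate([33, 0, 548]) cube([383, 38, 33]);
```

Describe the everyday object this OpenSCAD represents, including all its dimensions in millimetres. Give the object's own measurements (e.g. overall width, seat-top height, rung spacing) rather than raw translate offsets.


A rectangular picture frame lying in the x–z plane (depth along y). The opening is 383 mm wide (x) by 515 mm tall (z), surrounded by a border 33 mm wide on all four sides. The frame is 38 mm deep and is made of two full-height vertical stiles with two horizontal rails fitted between them.


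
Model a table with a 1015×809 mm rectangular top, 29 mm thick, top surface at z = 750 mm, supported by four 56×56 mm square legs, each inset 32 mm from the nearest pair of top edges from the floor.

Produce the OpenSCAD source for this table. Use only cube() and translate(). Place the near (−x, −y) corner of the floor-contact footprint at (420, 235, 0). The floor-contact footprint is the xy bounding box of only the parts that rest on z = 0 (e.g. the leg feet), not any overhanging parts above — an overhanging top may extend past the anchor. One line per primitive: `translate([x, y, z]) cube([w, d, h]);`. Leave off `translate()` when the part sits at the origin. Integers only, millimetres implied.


translate([388, 203, 721]) cube([1015, 809, 29]);
translate([420, 235, 0]) cube([56, 56, 721]);
translate([1315, 235, 0]) cube([56, 56, 721]);
translate([420, 924, 0]) cube([56, 56, 721]);
translate([1315, 924, 0]) cube([56, 56, 721]);


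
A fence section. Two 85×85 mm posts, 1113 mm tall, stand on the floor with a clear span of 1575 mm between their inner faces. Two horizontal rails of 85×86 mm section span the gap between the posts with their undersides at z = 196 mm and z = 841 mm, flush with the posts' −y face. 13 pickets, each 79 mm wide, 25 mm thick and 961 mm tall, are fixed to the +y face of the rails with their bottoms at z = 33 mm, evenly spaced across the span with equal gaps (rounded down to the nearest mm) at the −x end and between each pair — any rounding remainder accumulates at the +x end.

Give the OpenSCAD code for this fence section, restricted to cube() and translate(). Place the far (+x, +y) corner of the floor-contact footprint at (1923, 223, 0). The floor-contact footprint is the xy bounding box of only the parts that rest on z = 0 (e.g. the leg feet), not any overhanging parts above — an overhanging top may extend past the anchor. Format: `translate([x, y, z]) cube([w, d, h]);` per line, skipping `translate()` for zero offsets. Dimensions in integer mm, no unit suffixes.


translate([178, 138, 0]) cube([85, 85, 1113]);
translate([1838, 138, 0]) cube([85, 85, 1113]);
translate([263, 138, 196]) cube([1575, 85, 86]);
translate([263, 138, 841]) cube([1575, 85, 86]);
translate([302, 223, 33]) cube([79, 25, 961]);
translate([420, 223, 33]) cube([79, 25, 961]);
translate([538, 223, 33]) cube([79, 25, 961]);
translate([656, 223, 33]) cube([79, 25, 961]);
translate([774, 223, 33]) cube([79, 25, 961]);
translate([892, 223, 33]) cube([79, 25, 961]);
translate([1010, 223, 33]) cube([79, 25, 961]);
translate([1128, 223, 33]) cube([79, 25, 961]);
translate([1246, 223, 33]) cube([79, 25, 961]);
translate([1364, 223, 33]) cube([79, 25, 961]);
translate([1482, 223, 33]) cube([79, 25, 961]);
translate([1600, 223, 33]) cube([79, 25, 961]);
translate([1718, 223, 33]) cube([79, 25, 961]);
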